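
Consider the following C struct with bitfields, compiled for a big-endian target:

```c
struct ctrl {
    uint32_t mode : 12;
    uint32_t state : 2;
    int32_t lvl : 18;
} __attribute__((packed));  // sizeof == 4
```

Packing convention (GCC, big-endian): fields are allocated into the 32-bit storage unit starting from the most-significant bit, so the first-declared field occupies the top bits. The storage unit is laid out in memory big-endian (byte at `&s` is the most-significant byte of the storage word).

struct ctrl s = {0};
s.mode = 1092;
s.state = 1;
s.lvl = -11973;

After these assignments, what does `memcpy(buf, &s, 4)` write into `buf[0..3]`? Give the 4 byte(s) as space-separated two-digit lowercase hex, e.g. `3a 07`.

44 47 d1 3b

[20+:12] mode=1092 & 0xfff = 0x444; word=0x44400000
[18+:2] state=1 & 0x3 = 0x1; word=0x44440000
[0+:18] lvl=-11973 & 0x3ffff = 0x3d13b; word=0x4447d13b
word = 0x4447d13b → big-endian bytes:
  [0]=0x44  [1]=0x47  [2]=0xd1  [3]=0x3b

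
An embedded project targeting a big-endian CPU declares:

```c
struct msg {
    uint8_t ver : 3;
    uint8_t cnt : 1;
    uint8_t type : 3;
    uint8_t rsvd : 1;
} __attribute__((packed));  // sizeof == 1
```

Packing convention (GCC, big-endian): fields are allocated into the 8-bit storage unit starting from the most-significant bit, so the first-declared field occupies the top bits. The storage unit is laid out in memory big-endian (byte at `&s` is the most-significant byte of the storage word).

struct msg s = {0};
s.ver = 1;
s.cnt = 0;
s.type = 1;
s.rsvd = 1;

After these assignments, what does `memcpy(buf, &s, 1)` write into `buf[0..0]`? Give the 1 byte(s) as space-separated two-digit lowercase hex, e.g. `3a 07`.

ver:3 = 1 → 0x1 << 5 → word 0x20
cnt:1 = 0 → 0x0 << 4 → word 0x20
type:3 = 1 → 0x1 << 1 → word 0x22
rsvd:1 = 1 → 0x1 << 0 → word 0x23
word = 0x23 → big-endian bytes:
  [0]=0x23

23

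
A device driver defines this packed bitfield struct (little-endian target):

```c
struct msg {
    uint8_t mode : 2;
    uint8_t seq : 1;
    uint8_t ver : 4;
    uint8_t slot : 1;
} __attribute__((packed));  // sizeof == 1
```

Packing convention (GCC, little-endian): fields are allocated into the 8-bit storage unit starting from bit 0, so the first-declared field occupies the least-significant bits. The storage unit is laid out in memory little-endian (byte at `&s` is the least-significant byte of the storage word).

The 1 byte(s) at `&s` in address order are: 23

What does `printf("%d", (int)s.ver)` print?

4

[0]=0x23 (little-endian) → word 0x23
mode [0+:2] = (word>>0) & 0x3 = 3
seq [2+:1] = (word>>2) & 0x1 = 0
ver [3+:4] = (word>>3) & 0xf = 4  ←
slot [7+:1] = (word>>7) & 0x1 = 0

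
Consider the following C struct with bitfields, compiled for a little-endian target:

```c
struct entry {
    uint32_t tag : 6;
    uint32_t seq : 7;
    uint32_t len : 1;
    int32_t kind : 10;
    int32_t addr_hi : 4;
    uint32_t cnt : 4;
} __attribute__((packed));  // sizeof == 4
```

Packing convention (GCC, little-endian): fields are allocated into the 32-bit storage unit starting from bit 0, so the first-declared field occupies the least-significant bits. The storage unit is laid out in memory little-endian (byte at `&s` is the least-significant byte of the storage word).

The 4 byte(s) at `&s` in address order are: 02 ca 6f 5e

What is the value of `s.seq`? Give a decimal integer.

[0]=0x02 [1]=0xca [2]=0x6f [3]=0x5e (little-endian) → word 0x5e6fca02
tag:6 @ bit 0 → (0x5e6fca02>>0)&0x3f = 0x2
seq:7 @ bit 6 → (0x5e6fca02>>6)&0x7f = 0x28  ←
len:1 @ bit 13 → (0x5e6fca02>>13)&0x1 = 0x0
kind:10 @ bit 14 → (0x5e6fca02>>14)&0x3ff = 0x1bf
addr_hi:4 @ bit 24 → (0x5e6fca02>>24)&0xf = 0xe
cnt:4 @ bit 28 → (0x5e6fca02>>28)&0xf = 0x5

40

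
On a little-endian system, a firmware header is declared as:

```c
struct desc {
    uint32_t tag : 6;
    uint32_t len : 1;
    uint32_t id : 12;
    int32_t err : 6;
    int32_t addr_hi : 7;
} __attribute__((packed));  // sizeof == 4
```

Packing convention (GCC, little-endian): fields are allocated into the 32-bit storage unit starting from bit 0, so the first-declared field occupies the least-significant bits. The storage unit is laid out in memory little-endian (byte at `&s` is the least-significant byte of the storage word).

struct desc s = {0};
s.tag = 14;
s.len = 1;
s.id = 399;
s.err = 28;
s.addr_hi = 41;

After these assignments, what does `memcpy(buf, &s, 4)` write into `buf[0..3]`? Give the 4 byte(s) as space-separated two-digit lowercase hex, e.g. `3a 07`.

tag (6b) val=14 bits=0xe at bit 0: 0x0000000e
len (1b) val=1 bits=0x1 at bit 6: 0x0000004e
id (12b) val=399 bits=0x18f at bit 7: 0x0000c7ce
err (6b) val=28 bits=0x1c at bit 19: 0x00e0c7ce
addr_hi (7b) val=41 bits=0x29 at bit 25: 0x52e0c7ce
word = 0x52e0c7ce → little-endian bytes:
  [0]=0xce  [1]=0xc7  [2]=0xe0  [3]=0x52

ce c7 e0 52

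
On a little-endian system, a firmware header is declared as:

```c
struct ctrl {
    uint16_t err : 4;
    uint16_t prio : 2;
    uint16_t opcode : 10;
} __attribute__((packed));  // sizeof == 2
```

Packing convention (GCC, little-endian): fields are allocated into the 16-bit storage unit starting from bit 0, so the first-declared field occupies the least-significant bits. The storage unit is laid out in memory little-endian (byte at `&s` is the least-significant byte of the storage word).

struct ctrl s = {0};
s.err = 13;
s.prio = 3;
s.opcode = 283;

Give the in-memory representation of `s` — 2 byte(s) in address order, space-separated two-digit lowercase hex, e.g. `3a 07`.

fd 46

err:4 = 13 → 0xd << 0 → word 0x000d
prio:2 = 3 → 0x3 << 4 → word 0x003d
opcode:10 = 283 → 0x11b << 6 → word 0x46fd
word = 0x46fd → little-endian bytes:
  [0]=0xfd  [1]=0x46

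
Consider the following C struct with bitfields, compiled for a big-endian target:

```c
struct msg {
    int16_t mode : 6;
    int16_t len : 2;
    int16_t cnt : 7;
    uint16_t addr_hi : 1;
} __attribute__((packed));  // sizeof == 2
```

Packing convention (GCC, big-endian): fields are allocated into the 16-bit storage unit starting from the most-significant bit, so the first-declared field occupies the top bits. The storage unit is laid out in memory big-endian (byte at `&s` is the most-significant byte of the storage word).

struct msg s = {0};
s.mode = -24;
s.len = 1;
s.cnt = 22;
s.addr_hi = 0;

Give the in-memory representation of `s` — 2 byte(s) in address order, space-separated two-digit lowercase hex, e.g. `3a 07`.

[10+:6] mode=-24 & 0x3f = 0x28; word=0xa000
[8+:2] len=1 & 0x3 = 0x1; word=0xa100
[1+:7] cnt=22 & 0x7f = 0x16; word=0xa12c
[0+:1] addr_hi=0 & 0x1 = 0x0; word=0xa12c
word = 0xa12c → big-endian bytes:
  [0]=0xa1  [1]=0x2c

a1 2c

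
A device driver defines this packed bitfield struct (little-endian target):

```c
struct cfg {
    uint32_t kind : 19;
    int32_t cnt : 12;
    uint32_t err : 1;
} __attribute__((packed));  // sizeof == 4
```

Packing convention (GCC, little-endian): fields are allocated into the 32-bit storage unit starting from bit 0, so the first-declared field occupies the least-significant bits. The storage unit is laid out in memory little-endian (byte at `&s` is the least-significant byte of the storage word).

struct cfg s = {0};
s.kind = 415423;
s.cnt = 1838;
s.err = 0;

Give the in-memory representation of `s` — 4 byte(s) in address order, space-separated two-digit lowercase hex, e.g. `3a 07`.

kind (19b) val=415423 bits=0x656bf at bit 0: 0x000656bf
cnt (12b) val=1838 bits=0x72e at bit 19: 0x397656bf
err (1b) val=0 bits=0x0 at bit 31: 0x397656bf
word = 0x397656bf → little-endian bytes:
  [0]=0xbf  [1]=0x56  [2]=0x76  [3]=0x39

bf 56 76 39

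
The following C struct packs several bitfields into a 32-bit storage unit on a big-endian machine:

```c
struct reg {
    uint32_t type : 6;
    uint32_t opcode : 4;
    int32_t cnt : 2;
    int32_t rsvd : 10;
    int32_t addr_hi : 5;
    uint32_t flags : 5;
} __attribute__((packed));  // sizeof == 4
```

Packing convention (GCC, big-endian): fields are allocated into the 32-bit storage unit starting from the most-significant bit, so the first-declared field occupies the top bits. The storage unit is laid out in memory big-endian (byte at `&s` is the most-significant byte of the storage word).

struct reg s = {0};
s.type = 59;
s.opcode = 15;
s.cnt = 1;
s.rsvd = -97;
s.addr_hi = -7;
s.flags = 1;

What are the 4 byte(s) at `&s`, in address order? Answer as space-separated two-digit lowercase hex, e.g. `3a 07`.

type (6b) val=59 bits=0x3b at bit 26: 0xec000000
opcode (4b) val=15 bits=0xf at bit 22: 0xefc00000
cnt (2b) val=1 bits=0x1 at bit 20: 0xefd00000
rsvd (10b) val=-97 bits=0x39f at bit 10: 0xefde7c00
addr_hi (5b) val=-7 bits=0x19 at bit 5: 0xefde7f20
flags (5b) val=1 bits=0x1 at bit 0: 0xefde7f21
word = 0xefde7f21 → big-endian bytes:
  [0]=0xef  [1]=0xde  [2]=0x7f  [3]=0x21

ef de 7f 21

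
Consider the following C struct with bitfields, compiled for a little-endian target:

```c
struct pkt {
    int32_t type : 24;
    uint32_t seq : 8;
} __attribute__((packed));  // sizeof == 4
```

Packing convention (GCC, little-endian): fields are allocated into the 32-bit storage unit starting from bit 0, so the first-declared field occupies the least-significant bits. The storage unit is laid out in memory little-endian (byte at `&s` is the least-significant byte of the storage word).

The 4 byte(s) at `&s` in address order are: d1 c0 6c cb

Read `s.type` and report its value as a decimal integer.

7127249

[0]=0xd1 [1]=0xc0 [2]=0x6c [3]=0xcb (little-endian) → word 0xcb6cc0d1
type:24 @ bit 0 → (0xcb6cc0d1>>0)&0xffffff = 0x6cc0d1  ←
seq:8 @ bit 24 → (0xcb6cc0d1>>24)&0xff = 0xcb
type signed 24b, MSB=0: value = 7127249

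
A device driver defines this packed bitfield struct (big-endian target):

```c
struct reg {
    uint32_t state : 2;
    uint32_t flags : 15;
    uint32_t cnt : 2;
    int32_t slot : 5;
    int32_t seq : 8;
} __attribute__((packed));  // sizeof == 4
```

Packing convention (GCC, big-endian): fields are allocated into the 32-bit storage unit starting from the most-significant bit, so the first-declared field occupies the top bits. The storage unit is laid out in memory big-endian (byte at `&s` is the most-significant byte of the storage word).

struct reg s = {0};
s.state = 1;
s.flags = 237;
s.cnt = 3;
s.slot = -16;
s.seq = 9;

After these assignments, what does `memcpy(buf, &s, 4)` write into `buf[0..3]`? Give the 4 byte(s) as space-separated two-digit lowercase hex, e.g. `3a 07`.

40 76 f0 09

state (2b) val=1 bits=0x1 at bit 30: 0x40000000
flags (15b) val=237 bits=0xed at bit 15: 0x40768000
cnt (2b) val=3 bits=0x3 at bit 13: 0x4076e000
slot (5b) val=-16 bits=0x10 at bit 8: 0x4076f000
seq (8b) val=9 bits=0x9 at bit 0: 0x4076f009
word = 0x4076f009 → big-endian bytes:
  [0]=0x40  [1]=0x76  [2]=0xf0  [3]=0x09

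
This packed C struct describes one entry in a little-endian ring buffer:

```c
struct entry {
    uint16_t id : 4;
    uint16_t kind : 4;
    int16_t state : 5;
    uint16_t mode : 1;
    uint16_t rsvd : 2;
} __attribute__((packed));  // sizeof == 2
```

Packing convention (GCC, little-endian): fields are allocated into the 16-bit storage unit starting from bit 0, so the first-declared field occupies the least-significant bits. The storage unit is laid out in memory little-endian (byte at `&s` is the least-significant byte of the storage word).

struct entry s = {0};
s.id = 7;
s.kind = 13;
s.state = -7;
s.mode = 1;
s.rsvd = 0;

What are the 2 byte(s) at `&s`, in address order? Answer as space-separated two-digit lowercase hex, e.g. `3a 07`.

[0+:4] id=7 & 0xf = 0x7; word=0x0007
[4+:4] kind=13 & 0xf = 0xd; word=0x00d7
[8+:5] state=-7 & 0x1f = 0x19; word=0x19d7
[13+:1] mode=1 & 0x1 = 0x1; word=0x39d7
[14+:2] rsvd=0 & 0x3 = 0x0; word=0x39d7
word = 0x39d7 → little-endian bytes:
  [0]=0xd7  [1]=0x39

d7 39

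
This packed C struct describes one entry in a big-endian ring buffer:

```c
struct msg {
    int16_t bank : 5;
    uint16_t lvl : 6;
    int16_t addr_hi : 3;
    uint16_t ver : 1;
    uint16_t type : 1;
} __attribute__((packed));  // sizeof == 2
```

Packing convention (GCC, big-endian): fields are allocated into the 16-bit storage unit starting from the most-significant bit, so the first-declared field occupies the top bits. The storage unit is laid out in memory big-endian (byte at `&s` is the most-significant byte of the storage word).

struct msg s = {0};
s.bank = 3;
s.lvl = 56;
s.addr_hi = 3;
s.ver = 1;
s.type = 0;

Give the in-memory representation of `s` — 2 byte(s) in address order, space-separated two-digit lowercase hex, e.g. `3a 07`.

1f 0e

[11+:5] bank=3 & 0x1f = 0x3; word=0x1800
[5+:6] lvl=56 & 0x3f = 0x38; word=0x1f00
[2+:3] addr_hi=3 & 0x7 = 0x3; word=0x1f0c
[1+:1] ver=1 & 0x1 = 0x1; word=0x1f0e
[0+:1] type=0 & 0x1 = 0x0; word=0x1f0e
word = 0x1f0e → big-endian bytes:
  [0]=0x1f  [1]=0x0e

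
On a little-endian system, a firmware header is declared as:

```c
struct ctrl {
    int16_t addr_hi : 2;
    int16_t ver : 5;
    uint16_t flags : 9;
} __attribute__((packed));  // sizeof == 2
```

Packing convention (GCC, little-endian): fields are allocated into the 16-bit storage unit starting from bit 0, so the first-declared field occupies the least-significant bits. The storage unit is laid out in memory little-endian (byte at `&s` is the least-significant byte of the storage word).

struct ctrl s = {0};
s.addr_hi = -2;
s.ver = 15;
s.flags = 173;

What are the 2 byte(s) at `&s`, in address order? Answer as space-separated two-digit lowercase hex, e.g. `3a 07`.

be 56

[0+:2] addr_hi=-2 & 0x3 = 0x2; word=0x0002
[2+:5] ver=15 & 0x1f = 0xf; word=0x003e
[7+:9] flags=173 & 0x1ff = 0xad; word=0x56be
word = 0x56be → little-endian bytes:
  [0]=0xbe  [1]=0x56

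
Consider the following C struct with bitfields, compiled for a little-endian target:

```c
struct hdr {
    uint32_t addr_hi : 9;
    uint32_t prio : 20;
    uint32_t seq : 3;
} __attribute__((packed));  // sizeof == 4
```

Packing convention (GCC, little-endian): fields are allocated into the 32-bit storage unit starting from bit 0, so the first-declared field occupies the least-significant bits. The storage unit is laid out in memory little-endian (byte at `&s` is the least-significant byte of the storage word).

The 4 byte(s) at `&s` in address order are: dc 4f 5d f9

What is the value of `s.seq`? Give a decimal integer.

7

[0]=0xdc [1]=0x4f [2]=0x5d [3]=0xf9 (little-endian) → word 0xf95d4fdc
addr_hi:9 @ bit 0 → (0xf95d4fdc>>0)&0x1ff = 0x1dc
prio:20 @ bit 9 → (0xf95d4fdc>>9)&0xfffff = 0xcaea7
seq:3 @ bit 29 → (0xf95d4fdc>>29)&0x7 = 0x7  ←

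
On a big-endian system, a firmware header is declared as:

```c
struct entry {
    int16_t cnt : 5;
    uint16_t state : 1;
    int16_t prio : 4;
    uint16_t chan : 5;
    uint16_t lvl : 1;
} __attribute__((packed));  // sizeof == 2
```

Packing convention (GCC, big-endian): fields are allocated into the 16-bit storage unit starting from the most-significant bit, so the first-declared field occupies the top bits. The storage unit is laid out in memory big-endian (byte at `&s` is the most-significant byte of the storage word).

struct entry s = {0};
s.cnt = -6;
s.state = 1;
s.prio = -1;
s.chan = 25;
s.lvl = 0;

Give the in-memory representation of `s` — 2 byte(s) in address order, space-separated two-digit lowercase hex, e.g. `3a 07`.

d7 f2

cnt:5 = -6 → 0x1a << 11 → word 0xd000
state:1 = 1 → 0x1 << 10 → word 0xd400
prio:4 = -1 → 0xf << 6 → word 0xd7c0
chan:5 = 25 → 0x19 << 1 → word 0xd7f2
lvl:1 = 0 → 0x0 << 0 → word 0xd7f2
word = 0xd7f2 → big-endian bytes:
  [0]=0xd7  [1]=0xf2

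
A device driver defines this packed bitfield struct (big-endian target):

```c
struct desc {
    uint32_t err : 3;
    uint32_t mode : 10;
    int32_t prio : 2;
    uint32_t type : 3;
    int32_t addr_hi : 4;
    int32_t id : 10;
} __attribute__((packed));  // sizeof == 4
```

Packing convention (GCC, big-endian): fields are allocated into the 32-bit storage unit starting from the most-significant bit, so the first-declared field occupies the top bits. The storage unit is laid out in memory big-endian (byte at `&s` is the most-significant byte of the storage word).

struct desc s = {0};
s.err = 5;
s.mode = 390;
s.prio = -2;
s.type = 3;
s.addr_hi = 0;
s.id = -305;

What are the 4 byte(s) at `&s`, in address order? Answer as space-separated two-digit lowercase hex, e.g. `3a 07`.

[29+:3] err=5 & 0x7 = 0x5; word=0xa0000000
[19+:10] mode=390 & 0x3ff = 0x186; word=0xac300000
[17+:2] prio=-2 & 0x3 = 0x2; word=0xac340000
[14+:3] type=3 & 0x7 = 0x3; word=0xac34c000
[10+:4] addr_hi=0 & 0xf = 0x0; word=0xac34c000
[0+:10] id=-305 & 0x3ff = 0x2cf; word=0xac34c2cf
word = 0xac34c2cf → big-endian bytes:
  [0]=0xac  [1]=0x34  [2]=0xc2  [3]=0xcf

ac 34 c2 cf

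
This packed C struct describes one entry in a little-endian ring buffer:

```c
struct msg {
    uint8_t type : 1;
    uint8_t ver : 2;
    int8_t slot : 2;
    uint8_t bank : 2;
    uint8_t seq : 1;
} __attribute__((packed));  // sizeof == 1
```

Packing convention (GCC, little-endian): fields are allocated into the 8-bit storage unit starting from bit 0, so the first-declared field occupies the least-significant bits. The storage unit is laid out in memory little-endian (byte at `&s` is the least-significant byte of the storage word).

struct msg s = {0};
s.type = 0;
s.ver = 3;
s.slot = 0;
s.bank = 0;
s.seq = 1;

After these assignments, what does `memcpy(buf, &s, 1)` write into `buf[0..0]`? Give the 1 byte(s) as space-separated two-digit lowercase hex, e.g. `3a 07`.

[0+:1] type=0 & 0x1 = 0x0; word=0x00
[1+:2] ver=3 & 0x3 = 0x3; word=0x06
[3+:2] slot=0 & 0x3 = 0x0; word=0x06
[5+:2] bank=0 & 0x3 = 0x0; word=0x06
[7+:1] seq=1 & 0x1 = 0x1; word=0x86
word = 0x86 → little-endian bytes:
  [0]=0x86

86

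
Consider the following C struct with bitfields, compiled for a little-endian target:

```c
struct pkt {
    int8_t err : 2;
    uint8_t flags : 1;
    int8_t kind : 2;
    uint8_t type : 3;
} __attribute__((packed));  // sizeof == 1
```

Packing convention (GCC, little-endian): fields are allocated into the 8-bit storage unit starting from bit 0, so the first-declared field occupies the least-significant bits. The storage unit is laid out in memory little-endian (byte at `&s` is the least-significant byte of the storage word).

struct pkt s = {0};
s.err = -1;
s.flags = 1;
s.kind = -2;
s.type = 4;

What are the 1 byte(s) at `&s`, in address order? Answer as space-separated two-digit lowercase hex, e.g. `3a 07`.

err (2b) val=-1 bits=0x3 at bit 0: 0x03
flags (1b) val=1 bits=0x1 at bit 2: 0x07
kind (2b) val=-2 bits=0x2 at bit 3: 0x17
type (3b) val=4 bits=0x4 at bit 5: 0x97
word = 0x97 → little-endian bytes:
  [0]=0x97

97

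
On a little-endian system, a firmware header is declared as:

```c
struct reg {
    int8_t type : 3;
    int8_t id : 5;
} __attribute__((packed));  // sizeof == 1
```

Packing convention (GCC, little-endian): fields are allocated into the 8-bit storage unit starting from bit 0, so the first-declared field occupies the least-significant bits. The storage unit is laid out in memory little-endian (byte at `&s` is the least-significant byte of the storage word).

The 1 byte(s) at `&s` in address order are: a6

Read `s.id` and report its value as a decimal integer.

[0]=0xa6 (little-endian) → word 0xa6
type [0+:3] = (word>>0) & 0x7 = 6
id [3+:5] = (word>>3) & 0x1f = 20  ←
id signed 5b, MSB=1: 20 - 32 = -12

-12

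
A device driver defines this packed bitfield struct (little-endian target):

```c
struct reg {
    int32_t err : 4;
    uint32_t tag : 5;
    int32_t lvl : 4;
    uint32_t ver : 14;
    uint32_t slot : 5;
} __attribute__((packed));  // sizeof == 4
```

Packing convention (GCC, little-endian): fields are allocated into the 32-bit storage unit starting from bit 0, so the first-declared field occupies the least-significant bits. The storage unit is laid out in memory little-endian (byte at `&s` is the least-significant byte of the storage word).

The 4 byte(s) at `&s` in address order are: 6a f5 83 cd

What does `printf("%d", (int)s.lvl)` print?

[0]=0x6a [1]=0xf5 [2]=0x83 [3]=0xcd (little-endian) → word 0xcd83f56a
err:4 @ bit 0 → (0xcd83f56a>>0)&0xf = 0xa
tag:5 @ bit 4 → (0xcd83f56a>>4)&0x1f = 0x16
lvl:4 @ bit 9 → (0xcd83f56a>>9)&0xf = 0xa  ←
ver:14 @ bit 13 → (0xcd83f56a>>13)&0x3fff = 0x2c1f
slot:5 @ bit 27 → (0xcd83f56a>>27)&0x1f = 0x19
lvl signed 4b, MSB=1: 10 - 16 = -6

-6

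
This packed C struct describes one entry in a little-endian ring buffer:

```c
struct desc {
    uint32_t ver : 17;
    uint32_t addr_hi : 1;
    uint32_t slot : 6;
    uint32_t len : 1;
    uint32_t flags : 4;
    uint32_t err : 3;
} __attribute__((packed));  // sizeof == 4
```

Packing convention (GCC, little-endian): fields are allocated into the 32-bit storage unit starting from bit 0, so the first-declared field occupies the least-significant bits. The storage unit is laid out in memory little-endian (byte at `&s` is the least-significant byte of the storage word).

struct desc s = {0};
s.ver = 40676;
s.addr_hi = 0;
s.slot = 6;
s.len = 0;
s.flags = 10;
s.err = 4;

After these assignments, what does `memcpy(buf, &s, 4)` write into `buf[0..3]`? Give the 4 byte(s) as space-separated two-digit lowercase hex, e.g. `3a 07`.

e4 9e 18 94

ver:17 = 40676 → 0x9ee4 << 0 → word 0x00009ee4
addr_hi:1 = 0 → 0x0 << 17 → word 0x00009ee4
slot:6 = 6 → 0x6 << 18 → word 0x00189ee4
len:1 = 0 → 0x0 << 24 → word 0x00189ee4
flags:4 = 10 → 0xa << 25 → word 0x14189ee4
err:3 = 4 → 0x4 << 29 → word 0x94189ee4
word = 0x94189ee4 → little-endian bytes:
  [0]=0xe4  [1]=0x9e  [2]=0x18  [3]=0x94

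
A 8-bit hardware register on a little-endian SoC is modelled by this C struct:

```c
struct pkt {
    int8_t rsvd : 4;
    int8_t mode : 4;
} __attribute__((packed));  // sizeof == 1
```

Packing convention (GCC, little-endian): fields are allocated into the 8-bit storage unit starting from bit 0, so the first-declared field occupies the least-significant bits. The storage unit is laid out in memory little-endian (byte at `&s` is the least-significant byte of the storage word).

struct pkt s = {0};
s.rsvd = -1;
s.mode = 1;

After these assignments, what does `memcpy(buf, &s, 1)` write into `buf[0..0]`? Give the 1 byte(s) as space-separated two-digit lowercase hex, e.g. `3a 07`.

1f

[0+:4] rsvd=-1 & 0xf = 0xf; word=0x0f
[4+:4] mode=1 & 0xf = 0x1; word=0x1f
word = 0x1f → little-endian bytes:
  [0]=0x1f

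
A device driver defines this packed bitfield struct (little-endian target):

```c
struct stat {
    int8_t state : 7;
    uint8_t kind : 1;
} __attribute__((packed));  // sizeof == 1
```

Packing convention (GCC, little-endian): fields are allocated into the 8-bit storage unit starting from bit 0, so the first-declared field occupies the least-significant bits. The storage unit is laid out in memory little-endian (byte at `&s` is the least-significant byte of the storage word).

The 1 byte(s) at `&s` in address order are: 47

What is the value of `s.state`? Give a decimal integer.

-57

[0]=0x47 (little-endian) → word 0x47
state [0+:7] = (word>>0) & 0x7f = 71  ←
kind [7+:1] = (word>>7) & 0x1 = 0
state signed 7b, MSB=1: 71 - 128 = -57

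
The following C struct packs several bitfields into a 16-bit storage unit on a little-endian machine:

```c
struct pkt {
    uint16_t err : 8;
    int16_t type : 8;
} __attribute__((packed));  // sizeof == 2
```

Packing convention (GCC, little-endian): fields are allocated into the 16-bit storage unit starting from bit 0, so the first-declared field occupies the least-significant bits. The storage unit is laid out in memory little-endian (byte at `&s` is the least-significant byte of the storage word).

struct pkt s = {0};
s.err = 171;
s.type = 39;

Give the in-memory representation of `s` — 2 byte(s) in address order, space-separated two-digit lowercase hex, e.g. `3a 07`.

ab 27

err:8 = 171 → 0xab << 0 → word 0x00ab
type:8 = 39 → 0x27 << 8 → word 0x27ab
word = 0x27ab → little-endian bytes:
  [0]=0xab  [1]=0x27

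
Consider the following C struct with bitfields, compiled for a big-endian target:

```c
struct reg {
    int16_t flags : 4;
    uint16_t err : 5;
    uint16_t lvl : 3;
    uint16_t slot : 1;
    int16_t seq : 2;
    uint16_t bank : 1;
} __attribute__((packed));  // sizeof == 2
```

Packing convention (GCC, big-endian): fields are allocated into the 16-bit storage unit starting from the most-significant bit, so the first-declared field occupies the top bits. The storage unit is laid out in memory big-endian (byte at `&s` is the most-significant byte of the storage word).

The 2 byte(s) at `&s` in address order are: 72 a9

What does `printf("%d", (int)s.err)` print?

5

[0]=0x72 [1]=0xa9 (big-endian) → word 0x72a9
flags:4 @ bit 12 → (0x72a9>>12)&0xf = 0x7
err:5 @ bit 7 → (0x72a9>>7)&0x1f = 0x5  ←
lvl:3 @ bit 4 → (0x72a9>>4)&0x7 = 0x2
slot:1 @ bit 3 → (0x72a9>>3)&0x1 = 0x1
seq:2 @ bit 1 → (0x72a9>>1)&0x3 = 0x0
bank:1 @ bit 0 → (0x72a9>>0)&0x1 = 0x1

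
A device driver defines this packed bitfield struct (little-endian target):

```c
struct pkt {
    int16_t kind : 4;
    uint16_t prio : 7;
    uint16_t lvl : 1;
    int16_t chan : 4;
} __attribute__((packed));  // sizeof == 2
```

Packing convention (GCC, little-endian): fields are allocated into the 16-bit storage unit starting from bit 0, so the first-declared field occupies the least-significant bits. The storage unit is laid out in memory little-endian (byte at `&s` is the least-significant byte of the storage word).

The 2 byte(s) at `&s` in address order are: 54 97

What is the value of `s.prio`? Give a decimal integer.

117

[0]=0x54 [1]=0x97 (little-endian) → word 0x9754
kind [0+:4] = (word>>0) & 0xf = 4
prio [4+:7] = (word>>4) & 0x7f = 117  ←
lvl [11+:1] = (word>>11) & 0x1 = 0
chan [12+:4] = (word>>12) & 0xf = 9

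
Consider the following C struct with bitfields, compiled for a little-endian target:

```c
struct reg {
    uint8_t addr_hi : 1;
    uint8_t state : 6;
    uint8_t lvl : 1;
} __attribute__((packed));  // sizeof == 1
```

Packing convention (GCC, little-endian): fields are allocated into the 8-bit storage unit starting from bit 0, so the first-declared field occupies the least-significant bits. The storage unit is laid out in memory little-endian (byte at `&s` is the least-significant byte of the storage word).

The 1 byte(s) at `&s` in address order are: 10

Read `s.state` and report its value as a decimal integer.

8

[0]=0x10 (little-endian) → word 0x10
addr_hi:1 @ bit 0 → (0x10>>0)&0x1 = 0x0
state:6 @ bit 1 → (0x10>>1)&0x3f = 0x8  ←
lvl:1 @ bit 7 → (0x10>>7)&0x1 = 0x0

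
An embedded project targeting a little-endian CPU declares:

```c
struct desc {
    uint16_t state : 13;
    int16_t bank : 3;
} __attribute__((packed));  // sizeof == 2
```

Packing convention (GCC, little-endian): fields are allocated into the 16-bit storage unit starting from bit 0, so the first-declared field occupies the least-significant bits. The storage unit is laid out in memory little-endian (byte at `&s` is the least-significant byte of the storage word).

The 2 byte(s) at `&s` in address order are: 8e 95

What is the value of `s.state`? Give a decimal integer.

[0]=0x8e [1]=0x95 (little-endian) → word 0x958e
state [0+:13] = (word>>0) & 0x1fff = 5518  ←
bank [13+:3] = (word>>13) & 0x7 = 4

5518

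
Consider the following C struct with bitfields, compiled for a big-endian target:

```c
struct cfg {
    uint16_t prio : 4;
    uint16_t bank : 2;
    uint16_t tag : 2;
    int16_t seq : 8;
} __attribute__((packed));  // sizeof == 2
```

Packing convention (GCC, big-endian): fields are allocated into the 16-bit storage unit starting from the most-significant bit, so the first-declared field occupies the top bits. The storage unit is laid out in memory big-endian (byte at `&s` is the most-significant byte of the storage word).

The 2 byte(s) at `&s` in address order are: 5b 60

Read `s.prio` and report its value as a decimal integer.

[0]=0x5b [1]=0x60 (big-endian) → word 0x5b60
prio [12+:4] = (word>>12) & 0xf = 5  ←
bank [10+:2] = (word>>10) & 0x3 = 2
tag [8+:2] = (word>>8) & 0x3 = 3
seq [0+:8] = (word>>0) & 0xff = 96

5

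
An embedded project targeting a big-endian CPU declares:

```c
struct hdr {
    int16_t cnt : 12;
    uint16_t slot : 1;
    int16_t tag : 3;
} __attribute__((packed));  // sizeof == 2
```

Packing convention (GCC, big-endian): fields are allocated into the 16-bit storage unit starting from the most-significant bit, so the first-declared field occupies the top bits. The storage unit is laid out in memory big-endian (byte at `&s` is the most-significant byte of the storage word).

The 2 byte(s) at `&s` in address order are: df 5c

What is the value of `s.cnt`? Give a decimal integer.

[0]=0xdf [1]=0x5c (big-endian) → word 0xdf5c
cnt:12 @ bit 4 → (0xdf5c>>4)&0xfff = 0xdf5  ←
slot:1 @ bit 3 → (0xdf5c>>3)&0x1 = 0x1
tag:3 @ bit 0 → (0xdf5c>>0)&0x7 = 0x4
cnt signed 12b, MSB=1: 3573 - 4096 = -523

-523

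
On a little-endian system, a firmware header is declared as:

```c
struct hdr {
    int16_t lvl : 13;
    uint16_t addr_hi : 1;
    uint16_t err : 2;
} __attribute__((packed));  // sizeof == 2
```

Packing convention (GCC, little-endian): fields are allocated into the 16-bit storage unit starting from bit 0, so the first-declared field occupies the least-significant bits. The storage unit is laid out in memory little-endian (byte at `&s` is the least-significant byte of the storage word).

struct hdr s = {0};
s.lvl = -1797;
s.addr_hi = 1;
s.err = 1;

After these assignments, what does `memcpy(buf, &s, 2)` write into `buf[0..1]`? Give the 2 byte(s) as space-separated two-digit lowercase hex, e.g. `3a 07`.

lvl:13 = -1797 → 0x18fb << 0 → word 0x18fb
addr_hi:1 = 1 → 0x1 << 13 → word 0x38fb
err:2 = 1 → 0x1 << 14 → word 0x78fb
word = 0x78fb → little-endian bytes:
  [0]=0xfb  [1]=0x78

fb 78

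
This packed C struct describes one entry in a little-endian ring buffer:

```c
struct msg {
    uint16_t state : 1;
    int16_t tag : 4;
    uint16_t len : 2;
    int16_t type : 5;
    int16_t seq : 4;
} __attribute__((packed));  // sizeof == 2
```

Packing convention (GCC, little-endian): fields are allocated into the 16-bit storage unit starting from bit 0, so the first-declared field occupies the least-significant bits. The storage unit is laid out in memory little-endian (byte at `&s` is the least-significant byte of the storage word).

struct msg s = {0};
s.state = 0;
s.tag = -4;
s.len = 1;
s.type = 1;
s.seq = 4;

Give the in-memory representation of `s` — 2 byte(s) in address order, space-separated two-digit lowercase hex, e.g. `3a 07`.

state (1b) val=0 bits=0x0 at bit 0: 0x0000
tag (4b) val=-4 bits=0xc at bit 1: 0x0018
len (2b) val=1 bits=0x1 at bit 5: 0x0038
type (5b) val=1 bits=0x1 at bit 7: 0x00b8
seq (4b) val=4 bits=0x4 at bit 12: 0x40b8
word = 0x40b8 → little-endian bytes:
  [0]=0xb8  [1]=0x40

b8 40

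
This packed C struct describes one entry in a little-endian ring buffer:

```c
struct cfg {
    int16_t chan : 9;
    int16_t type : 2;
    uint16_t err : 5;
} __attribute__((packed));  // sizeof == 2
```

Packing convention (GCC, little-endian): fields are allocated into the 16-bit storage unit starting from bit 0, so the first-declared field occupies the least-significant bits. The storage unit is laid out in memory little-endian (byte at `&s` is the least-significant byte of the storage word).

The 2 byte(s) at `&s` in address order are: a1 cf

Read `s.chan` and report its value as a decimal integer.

[0]=0xa1 [1]=0xcf (little-endian) → word 0xcfa1
chan [0+:9] = (word>>0) & 0x1ff = 417  ←
type [9+:2] = (word>>9) & 0x3 = 3
err [11+:5] = (word>>11) & 0x1f = 25
chan signed 9b, MSB=1: 417 - 512 = -95

-95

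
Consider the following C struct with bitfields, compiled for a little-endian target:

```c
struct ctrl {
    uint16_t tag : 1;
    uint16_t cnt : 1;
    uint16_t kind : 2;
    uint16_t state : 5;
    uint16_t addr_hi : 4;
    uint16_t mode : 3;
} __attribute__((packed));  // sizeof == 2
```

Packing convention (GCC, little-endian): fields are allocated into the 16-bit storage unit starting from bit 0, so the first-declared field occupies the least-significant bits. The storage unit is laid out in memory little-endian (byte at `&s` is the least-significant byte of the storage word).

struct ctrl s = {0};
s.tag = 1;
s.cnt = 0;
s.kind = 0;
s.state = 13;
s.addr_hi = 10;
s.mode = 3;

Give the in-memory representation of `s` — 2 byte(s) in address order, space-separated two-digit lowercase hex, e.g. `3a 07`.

d1 74

tag:1 = 1 → 0x1 << 0 → word 0x0001
cnt:1 = 0 → 0x0 << 1 → word 0x0001
kind:2 = 0 → 0x0 << 2 → word 0x0001
state:5 = 13 → 0xd << 4 → word 0x00d1
addr_hi:4 = 10 → 0xa << 9 → word 0x14d1
mode:3 = 3 → 0x3 << 13 → word 0x74d1
word = 0x74d1 → little-endian bytes:
  [0]=0xd1  [1]=0x74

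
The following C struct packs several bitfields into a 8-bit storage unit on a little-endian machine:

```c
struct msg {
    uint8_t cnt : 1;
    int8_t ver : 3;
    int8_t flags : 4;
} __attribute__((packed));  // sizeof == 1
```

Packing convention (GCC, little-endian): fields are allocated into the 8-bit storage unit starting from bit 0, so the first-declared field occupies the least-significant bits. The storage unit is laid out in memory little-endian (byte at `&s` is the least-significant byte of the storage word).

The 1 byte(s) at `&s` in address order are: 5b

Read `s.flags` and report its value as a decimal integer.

[0]=0x5b (little-endian) → word 0x5b
cnt [0+:1] = (word>>0) & 0x1 = 1
ver [1+:3] = (word>>1) & 0x7 = 5
flags [4+:4] = (word>>4) & 0xf = 5  ←
flags signed 4b, MSB=0: value = 5

5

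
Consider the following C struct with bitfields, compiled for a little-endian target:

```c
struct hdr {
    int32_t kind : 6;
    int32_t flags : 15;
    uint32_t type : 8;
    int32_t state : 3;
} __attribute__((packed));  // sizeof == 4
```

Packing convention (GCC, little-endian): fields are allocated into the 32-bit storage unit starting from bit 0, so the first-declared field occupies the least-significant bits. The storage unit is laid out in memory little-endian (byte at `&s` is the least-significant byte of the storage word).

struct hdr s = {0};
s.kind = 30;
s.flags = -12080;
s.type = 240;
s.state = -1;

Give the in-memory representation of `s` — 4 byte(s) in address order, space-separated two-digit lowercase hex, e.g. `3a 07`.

1e 34 14 fe

kind:6 = 30 → 0x1e << 0 → word 0x0000001e
flags:15 = -12080 → 0x50d0 << 6 → word 0x0014341e
type:8 = 240 → 0xf0 << 21 → word 0x1e14341e
state:3 = -1 → 0x7 << 29 → word 0xfe14341e
word = 0xfe14341e → little-endian bytes:
  [0]=0x1e  [1]=0x34  [2]=0x14  [3]=0xfe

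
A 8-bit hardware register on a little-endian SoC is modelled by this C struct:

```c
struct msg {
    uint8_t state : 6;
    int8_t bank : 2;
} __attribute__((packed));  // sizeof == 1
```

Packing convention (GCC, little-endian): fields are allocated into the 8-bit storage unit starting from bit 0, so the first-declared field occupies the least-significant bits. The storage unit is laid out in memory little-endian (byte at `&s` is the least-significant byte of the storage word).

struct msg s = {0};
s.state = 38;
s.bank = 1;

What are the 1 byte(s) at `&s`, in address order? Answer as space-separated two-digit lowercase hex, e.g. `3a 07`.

66

state (6b) val=38 bits=0x26 at bit 0: 0x26
bank (2b) val=1 bits=0x1 at bit 6: 0x66
word = 0x66 → little-endian bytes:
  [0]=0x66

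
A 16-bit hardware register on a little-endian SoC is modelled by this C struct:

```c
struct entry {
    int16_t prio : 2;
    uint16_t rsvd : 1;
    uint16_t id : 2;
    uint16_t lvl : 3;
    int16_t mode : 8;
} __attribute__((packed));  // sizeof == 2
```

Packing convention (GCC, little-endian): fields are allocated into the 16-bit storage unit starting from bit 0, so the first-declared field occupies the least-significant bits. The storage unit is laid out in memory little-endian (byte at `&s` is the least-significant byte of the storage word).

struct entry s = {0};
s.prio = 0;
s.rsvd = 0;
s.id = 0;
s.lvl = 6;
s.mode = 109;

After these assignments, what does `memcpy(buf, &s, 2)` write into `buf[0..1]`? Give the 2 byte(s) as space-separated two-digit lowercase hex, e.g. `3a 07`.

c0 6d

[0+:2] prio=0 & 0x3 = 0x0; word=0x0000
[2+:1] rsvd=0 & 0x1 = 0x0; word=0x0000
[3+:2] id=0 & 0x3 = 0x0; word=0x0000
[5+:3] lvl=6 & 0x7 = 0x6; word=0x00c0
[8+:8] mode=109 & 0xff = 0x6d; word=0x6dc0
word = 0x6dc0 → little-endian bytes:
  [0]=0xc0  [1]=0x6d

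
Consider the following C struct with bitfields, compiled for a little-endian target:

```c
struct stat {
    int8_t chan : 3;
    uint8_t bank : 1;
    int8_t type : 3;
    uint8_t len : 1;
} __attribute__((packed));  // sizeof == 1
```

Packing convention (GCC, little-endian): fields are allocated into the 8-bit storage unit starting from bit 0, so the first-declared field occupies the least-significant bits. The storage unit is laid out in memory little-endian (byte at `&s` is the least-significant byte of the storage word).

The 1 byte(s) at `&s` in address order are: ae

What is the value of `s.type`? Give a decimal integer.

2

[0]=0xae (little-endian) → word 0xae
chan:3 @ bit 0 → (0xae>>0)&0x7 = 0x6
bank:1 @ bit 3 → (0xae>>3)&0x1 = 0x1
type:3 @ bit 4 → (0xae>>4)&0x7 = 0x2  ←
len:1 @ bit 7 → (0xae>>7)&0x1 = 0x1
type signed 3b, MSB=0: value = 2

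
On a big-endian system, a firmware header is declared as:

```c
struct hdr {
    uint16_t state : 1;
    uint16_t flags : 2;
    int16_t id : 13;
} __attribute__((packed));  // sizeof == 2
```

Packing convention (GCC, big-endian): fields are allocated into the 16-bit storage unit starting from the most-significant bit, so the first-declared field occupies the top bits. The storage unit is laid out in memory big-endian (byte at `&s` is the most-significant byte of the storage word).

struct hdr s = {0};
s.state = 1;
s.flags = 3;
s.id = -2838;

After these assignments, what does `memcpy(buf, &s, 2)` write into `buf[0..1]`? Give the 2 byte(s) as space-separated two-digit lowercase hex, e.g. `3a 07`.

[15+:1] state=1 & 0x1 = 0x1; word=0x8000
[13+:2] flags=3 & 0x3 = 0x3; word=0xe000
[0+:13] id=-2838 & 0x1fff = 0x14ea; word=0xf4ea
word = 0xf4ea → big-endian bytes:
  [0]=0xf4  [1]=0xea

f4 ea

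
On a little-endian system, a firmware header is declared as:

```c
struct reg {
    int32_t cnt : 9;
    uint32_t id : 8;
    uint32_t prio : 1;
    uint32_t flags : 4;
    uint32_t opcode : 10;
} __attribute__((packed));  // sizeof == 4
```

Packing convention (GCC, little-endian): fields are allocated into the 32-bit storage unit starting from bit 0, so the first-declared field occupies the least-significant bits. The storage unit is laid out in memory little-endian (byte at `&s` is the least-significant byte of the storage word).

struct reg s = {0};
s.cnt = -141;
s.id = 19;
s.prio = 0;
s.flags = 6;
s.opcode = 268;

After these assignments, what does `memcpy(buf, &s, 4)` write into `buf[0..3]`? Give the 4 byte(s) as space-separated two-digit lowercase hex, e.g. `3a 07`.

cnt (9b) val=-141 bits=0x173 at bit 0: 0x00000173
id (8b) val=19 bits=0x13 at bit 9: 0x00002773
prio (1b) val=0 bits=0x0 at bit 17: 0x00002773
flags (4b) val=6 bits=0x6 at bit 18: 0x00182773
opcode (10b) val=268 bits=0x10c at bit 22: 0x43182773
word = 0x43182773 → little-endian bytes:
  [0]=0x73  [1]=0x27  [2]=0x18  [3]=0x43

73 27 18 43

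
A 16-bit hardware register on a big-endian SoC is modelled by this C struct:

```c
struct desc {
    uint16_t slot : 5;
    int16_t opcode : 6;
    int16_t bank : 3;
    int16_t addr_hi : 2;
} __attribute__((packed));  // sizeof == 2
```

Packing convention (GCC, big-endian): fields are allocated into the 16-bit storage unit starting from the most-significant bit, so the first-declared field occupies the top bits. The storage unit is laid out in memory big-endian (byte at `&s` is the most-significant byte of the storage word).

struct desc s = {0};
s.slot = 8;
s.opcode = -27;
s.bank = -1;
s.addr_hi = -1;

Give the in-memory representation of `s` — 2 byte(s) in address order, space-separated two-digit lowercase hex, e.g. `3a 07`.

slot (5b) val=8 bits=0x8 at bit 11: 0x4000
opcode (6b) val=-27 bits=0x25 at bit 5: 0x44a0
bank (3b) val=-1 bits=0x7 at bit 2: 0x44bc
addr_hi (2b) val=-1 bits=0x3 at bit 0: 0x44bf
word = 0x44bf → big-endian bytes:
  [0]=0x44  [1]=0xbf

44 bf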